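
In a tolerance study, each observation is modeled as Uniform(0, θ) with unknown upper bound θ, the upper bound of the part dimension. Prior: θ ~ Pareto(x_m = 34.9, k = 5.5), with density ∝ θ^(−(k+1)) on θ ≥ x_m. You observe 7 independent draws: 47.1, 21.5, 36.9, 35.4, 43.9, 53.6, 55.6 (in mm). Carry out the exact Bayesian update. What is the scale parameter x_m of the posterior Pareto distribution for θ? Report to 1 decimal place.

55.6

A Pareto(scale x_m, shape k) prior on the upper bound θ of Uniform(0, θ) is conjugate: posterior is Pareto(max(x_m, max xᵢ), k + n).
Sample maximum = 55.6; prior scale x_m = 34.9 → posterior scale = max = 55.6.
Posterior shape = 5.5 + 7 = 12.5.
Posterior scale x_m = 55.6.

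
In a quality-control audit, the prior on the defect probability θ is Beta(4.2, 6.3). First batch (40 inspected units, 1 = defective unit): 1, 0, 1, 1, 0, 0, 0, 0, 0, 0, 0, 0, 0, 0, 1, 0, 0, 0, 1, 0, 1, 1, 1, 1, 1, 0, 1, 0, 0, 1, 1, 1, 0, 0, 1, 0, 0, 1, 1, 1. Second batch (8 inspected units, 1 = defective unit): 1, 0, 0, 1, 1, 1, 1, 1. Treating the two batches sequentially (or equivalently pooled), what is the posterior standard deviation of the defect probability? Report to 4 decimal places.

The Beta prior is conjugate to a Binomial/Bernoulli likelihood; the update adds successes to α and failures to β.
After batch 1: Beta(4.2+18, 6.3+22) = Beta(22.2, 28.3).
After batch 2: Beta(22.2+6, 28.3+2) = Beta(28.2, 30.3).
Var = αβ/((α+β)²(α+β+1)) = 28.2·30.3/(58.5²·59.5) = 0.00419627; SD = √0.00419627 = 0.0648.

0.0648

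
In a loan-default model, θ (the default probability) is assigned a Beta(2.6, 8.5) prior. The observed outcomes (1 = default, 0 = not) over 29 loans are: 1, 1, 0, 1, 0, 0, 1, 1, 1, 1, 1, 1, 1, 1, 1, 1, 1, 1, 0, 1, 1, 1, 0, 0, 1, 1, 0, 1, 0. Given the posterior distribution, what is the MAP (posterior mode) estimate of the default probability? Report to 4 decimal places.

0.5932

The Beta prior is conjugate to a Binomial/Bernoulli likelihood; the update adds successes to α and failures to β.
Posterior: Beta(α+k, β+n−k) = Beta(2.6+21, 8.5+8) = Beta(23.6, 16.5).
Mode of Beta(a,b) for a,b>1 is (a−1)/(a+b−2) = 22.6/38.1 = 0.5932.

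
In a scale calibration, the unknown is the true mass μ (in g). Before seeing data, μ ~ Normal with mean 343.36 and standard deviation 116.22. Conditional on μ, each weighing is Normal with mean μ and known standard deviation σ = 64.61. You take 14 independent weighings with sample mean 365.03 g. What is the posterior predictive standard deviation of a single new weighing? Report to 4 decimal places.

For Normal data with known variance σ², a Normal(μ₀, σ₀²) prior on μ is conjugate. Posterior precision = 1/σ₀² + n/σ²; posterior mean is the precision-weighted average of μ₀ and x̄.
σ₀² = 116.22² = 13507.0884, σ² = 64.61² = 4174.4521; σ² + n·σ₀² = 4174.4521 + 14·13507.0884 = 193273.6897.
Posterior precision = 1/σ₀² + n/σ² = 1/13507.0884 + 14/4174.4521 = (σ² + n·σ₀²)/(σ₀²σ²) = 193273.6897/(13507.0884·4174.4521); posterior variance σₙ² = σ₀²σ²/(σ² + n·σ₀²) = 13507.0884·4174.4521/193273.6897 = 291.734967.
Predictive variance for one new observation = σₙ² + σ² = 13507.0884·4174.4521/193273.6897 + 4174.4521 = σ²·(σ₀² + 193273.6897)/193273.6897 = 4174.4521·206780.7781/193273.6897 = 4466.187067; SD = √(4174.4521·206780.7781/193273.6897) = 66.8295.

66.8295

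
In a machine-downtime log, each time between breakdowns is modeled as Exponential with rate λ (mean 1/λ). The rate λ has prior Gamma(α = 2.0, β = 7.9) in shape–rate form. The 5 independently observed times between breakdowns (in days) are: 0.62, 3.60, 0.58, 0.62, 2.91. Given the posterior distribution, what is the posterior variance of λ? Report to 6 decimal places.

With a Gamma(shape α, rate β) prior on the exponential rate λ, the posterior after n observations with total T = Σxᵢ is Gamma(α+n, β+T).
Sum of observations T = 8.33 days; n = 5.
Posterior: Gamma(2.0+5, 7.9+8.33) = Gamma(7.0, 16.23).
Var = α/β² = 0.026574.

0.026574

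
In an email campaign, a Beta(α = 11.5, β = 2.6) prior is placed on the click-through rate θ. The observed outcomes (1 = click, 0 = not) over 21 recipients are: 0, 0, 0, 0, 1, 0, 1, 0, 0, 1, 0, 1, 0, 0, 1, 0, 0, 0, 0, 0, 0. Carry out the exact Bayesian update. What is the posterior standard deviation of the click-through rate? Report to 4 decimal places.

The Beta prior is conjugate to a Binomial/Bernoulli likelihood; the update adds successes to α and failures to β.
Posterior: Beta(α+k, β+n−k) = Beta(11.5+5, 2.6+16) = Beta(16.5, 18.6).
Var = αβ/((α+β)²(α+β+1)) = 16.5·18.6/(35.1²·36.1) = 0.00690042; SD = √0.00690042 = 0.0831.

0.0831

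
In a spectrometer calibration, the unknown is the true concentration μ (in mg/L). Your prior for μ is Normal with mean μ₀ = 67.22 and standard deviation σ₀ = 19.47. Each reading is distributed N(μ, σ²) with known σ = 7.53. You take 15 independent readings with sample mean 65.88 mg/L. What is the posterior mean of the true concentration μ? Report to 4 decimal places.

65.8932

For Normal data with known variance σ², a Normal(μ₀, σ₀²) prior on μ is conjugate. Posterior precision = 1/σ₀² + n/σ²; posterior mean is the precision-weighted average of μ₀ and x̄.
n·x̄ = 15·65.88 = 988.2.
σ₀² = 19.47² = 379.0809, σ² = 7.53² = 56.7009; σ² + n·σ₀² = 56.7009 + 15·379.0809 = 5742.9144.
Posterior mean = (μ₀/σ₀² + n·x̄/σ²)/(1/σ₀² + n/σ²) = (σ²·μ₀ + σ₀²·n·x̄)/(σ² + n·σ₀²) = (56.7009·67.22 + 379.0809·988.2)/5742.9144 = 378419.179878/5742.9144 = 65.8932.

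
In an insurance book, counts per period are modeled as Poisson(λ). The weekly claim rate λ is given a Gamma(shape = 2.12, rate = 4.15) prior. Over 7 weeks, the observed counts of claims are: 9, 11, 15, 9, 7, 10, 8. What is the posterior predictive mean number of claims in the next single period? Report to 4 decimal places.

6.3785

With a Gamma(shape α, rate β) prior, the Poisson likelihood is conjugate: the posterior is Gamma(α + ΣXᵢ, β + n).
Sum of counts S = 69 over n = 7 weeks.
Posterior: Gamma(α+S, β+n) = Gamma(2.12+69, 4.15+7) = Gamma(71.12, 11.15).
The predictive distribution for one future period is NegBinom with mean α/β = 6.3785.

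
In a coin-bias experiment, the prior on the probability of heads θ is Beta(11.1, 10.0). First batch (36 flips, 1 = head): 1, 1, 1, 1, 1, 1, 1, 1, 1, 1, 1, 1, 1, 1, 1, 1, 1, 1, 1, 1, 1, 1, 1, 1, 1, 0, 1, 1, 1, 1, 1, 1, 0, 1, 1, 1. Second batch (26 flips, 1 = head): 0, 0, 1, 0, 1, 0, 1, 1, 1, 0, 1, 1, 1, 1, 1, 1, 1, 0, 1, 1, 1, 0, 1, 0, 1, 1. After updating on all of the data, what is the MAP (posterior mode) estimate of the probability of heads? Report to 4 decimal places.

The Beta prior is conjugate to a Binomial/Bernoulli likelihood; the update adds successes to α and failures to β.
After batch 1: Beta(11.1+34, 10.0+2) = Beta(45.1, 12.0).
After batch 2: Beta(45.1+18, 12.0+8) = Beta(63.1, 20.0).
Mode of Beta(a,b) for a,b>1 is (a−1)/(a+b−2) = 62.1/81.1 = 0.7657.

0.7657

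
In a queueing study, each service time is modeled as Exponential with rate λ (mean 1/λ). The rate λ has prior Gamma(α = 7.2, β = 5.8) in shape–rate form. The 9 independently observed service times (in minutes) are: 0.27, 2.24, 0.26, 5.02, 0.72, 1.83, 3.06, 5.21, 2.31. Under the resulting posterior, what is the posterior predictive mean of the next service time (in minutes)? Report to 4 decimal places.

With a Gamma(shape α, rate β) prior on the exponential rate λ, the posterior after n observations with total T = Σxᵢ is Gamma(α+n, β+T).
Sum of observations T = 20.92 minutes; n = 9.
Posterior: Gamma(7.2+9, 5.8+20.92) = Gamma(16.2, 26.72).
The predictive distribution for the next observation is Lomax; its mean is β/(α−1) = 26.72/15.2 = 1.7579.

1.7579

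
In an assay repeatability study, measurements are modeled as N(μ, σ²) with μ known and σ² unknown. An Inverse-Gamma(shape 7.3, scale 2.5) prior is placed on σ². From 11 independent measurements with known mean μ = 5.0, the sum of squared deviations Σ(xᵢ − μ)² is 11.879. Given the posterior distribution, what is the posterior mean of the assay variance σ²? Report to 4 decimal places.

0.7152

With known mean μ and an Inverse-Gamma(α, β) prior on σ², the Normal likelihood is conjugate: posterior is Inv-Gamma(α + n/2, β + Σ(xᵢ−μ)²/2).
Posterior: Inv-Gamma(7.3 + 11/2, 2.5 + 11.879/2) = Inv-Gamma(12.80, 8.4395).
E[σ²|data] = β/(α−1) = 8.4395/11.80 = 0.7152.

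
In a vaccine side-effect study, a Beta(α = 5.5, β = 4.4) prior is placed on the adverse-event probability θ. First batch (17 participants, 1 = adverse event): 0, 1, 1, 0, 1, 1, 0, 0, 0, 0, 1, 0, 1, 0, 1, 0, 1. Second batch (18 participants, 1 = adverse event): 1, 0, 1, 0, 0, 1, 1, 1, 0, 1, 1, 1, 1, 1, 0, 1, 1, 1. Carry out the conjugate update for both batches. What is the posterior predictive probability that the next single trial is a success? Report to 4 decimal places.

The Beta prior is conjugate to a Binomial/Bernoulli likelihood; the update adds successes to α and failures to β.
After batch 1: Beta(5.5+8, 4.4+9) = Beta(13.5, 13.4).
After batch 2: Beta(13.5+13, 13.4+5) = Beta(26.5, 18.4).
For a single future Bernoulli trial, P(success | data) = α/(α+β) = 0.5902.

0.5902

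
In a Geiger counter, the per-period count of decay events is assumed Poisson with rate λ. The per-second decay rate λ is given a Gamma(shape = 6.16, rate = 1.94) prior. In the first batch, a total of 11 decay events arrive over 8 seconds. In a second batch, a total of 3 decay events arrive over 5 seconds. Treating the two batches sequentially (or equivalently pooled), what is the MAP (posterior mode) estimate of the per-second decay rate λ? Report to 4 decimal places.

1.2825

With a Gamma(shape α, rate β) prior, the Poisson likelihood is conjugate: the posterior is Gamma(α + ΣXᵢ, β + n).
After batch 1: Gamma(α+S, β+n) = Gamma(6.16+11, 1.94+8) = Gamma(17.16, 9.94).
After batch 2: Gamma(α+S, β+n) = Gamma(17.16+3, 9.94+5) = Gamma(20.16, 14.94).
Mode of Gamma(α,β) for α≥1 is (α−1)/β = 19.16/14.94 = 1.2825.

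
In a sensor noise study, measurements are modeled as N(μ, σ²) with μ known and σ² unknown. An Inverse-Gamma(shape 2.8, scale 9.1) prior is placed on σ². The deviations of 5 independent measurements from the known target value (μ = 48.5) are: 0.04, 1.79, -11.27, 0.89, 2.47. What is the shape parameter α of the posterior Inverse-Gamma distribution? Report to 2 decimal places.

5.30

With known mean μ and an Inverse-Gamma(α, β) prior on σ², the Normal likelihood is conjugate: posterior is Inv-Gamma(α + n/2, β + Σ(xᵢ−μ)²/2).
Σ(xᵢ−μ)² = (0.04)² + (1.79)² + (-11.27)² + (0.89)² + (2.47)² = 137.1116.
Posterior: Inv-Gamma(2.8 + 5/2, 9.1 + 137.1116/2) = Inv-Gamma(5.30, 77.65580).
Posterior α = 5.30.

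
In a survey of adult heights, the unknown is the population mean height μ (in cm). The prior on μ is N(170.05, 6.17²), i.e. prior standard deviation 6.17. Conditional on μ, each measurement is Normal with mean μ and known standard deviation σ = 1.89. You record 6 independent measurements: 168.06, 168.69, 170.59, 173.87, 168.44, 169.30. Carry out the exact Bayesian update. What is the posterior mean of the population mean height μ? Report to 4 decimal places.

169.8285

For Normal data with known variance σ², a Normal(μ₀, σ₀²) prior on μ is conjugate. Posterior precision = 1/σ₀² + n/σ²; posterior mean is the precision-weighted average of μ₀ and x̄.
Σxᵢ = 168.06 + 168.69 + 170.59 + 173.87 + 168.44 + 169.30 = 1018.95, so n·x̄ = 1018.95.
σ₀² = 6.17² = 38.0689, σ² = 1.89² = 3.5721; σ² + n·σ₀² = 3.5721 + 6·38.0689 = 231.9855.
Posterior mean = (μ₀/σ₀² + n·x̄/σ²)/(1/σ₀² + n/σ²) = (σ²·μ₀ + σ₀²·n·x̄)/(σ² + n·σ₀²) = (3.5721·170.05 + 38.0689·1018.95)/231.9855 = 39397.74126/231.9855 = 169.8285.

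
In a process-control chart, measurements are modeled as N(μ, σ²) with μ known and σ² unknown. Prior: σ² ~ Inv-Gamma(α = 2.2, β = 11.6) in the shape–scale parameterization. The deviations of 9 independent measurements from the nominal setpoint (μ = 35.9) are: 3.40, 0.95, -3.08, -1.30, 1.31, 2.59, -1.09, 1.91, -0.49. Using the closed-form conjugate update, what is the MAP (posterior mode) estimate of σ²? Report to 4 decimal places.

3.9181

With known mean μ and an Inverse-Gamma(α, β) prior on σ², the Normal likelihood is conjugate: posterior is Inv-Gamma(α + n/2, β + Σ(xᵢ−μ)²/2).
Σ(xᵢ−μ)² = (3.40)² + (0.95)² + (-3.08)² + (-1.30)² + (1.31)² + (2.59)² + (-1.09)² + (1.91)² + (-0.49)² = 37.1394.
Posterior: Inv-Gamma(2.2 + 9/2, 11.6 + 37.1394/2) = Inv-Gamma(6.70, 30.16970).
Mode = β/(α+1) = 30.16970/7.70 = 3.9181.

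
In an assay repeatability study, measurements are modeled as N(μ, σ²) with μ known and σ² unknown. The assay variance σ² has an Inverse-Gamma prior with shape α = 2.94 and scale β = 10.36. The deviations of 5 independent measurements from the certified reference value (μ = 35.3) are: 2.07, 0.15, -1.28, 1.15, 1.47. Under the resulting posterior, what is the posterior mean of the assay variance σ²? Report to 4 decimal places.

With known mean μ and an Inverse-Gamma(α, β) prior on σ², the Normal likelihood is conjugate: posterior is Inv-Gamma(α + n/2, β + Σ(xᵢ−μ)²/2).
Σ(xᵢ−μ)² = (2.07)² + (0.15)² + (-1.28)² + (1.15)² + (1.47)² = 9.4292.
Posterior: Inv-Gamma(2.94 + 5/2, 10.36 + 9.4292/2) = Inv-Gamma(5.44, 15.07460).
E[σ²|data] = β/(α−1) = 15.07460/4.44 = 3.3952.

3.3952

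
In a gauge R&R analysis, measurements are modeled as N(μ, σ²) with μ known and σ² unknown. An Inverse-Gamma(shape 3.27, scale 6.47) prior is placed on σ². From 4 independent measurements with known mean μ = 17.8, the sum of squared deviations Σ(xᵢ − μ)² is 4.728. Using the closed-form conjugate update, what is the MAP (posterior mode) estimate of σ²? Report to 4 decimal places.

With known mean μ and an Inverse-Gamma(α, β) prior on σ², the Normal likelihood is conjugate: posterior is Inv-Gamma(α + n/2, β + Σ(xᵢ−μ)²/2).
Posterior: Inv-Gamma(3.27 + 4/2, 6.47 + 4.728/2) = Inv-Gamma(5.27, 8.8340).
Mode = β/(α+1) = 8.8340/6.27 = 1.4089.

1.4089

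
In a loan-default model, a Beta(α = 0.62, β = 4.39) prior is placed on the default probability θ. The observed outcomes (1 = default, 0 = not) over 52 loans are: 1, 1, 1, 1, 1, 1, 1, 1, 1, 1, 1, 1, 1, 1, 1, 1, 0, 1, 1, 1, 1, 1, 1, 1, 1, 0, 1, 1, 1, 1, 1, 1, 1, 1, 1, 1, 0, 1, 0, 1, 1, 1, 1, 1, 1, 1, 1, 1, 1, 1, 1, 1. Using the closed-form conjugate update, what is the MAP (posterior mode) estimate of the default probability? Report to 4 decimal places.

The Beta prior is conjugate to a Binomial/Bernoulli likelihood; the update adds successes to α and failures to β.
Posterior: Beta(α+k, β+n−k) = Beta(0.62+48, 4.39+4) = Beta(48.62, 8.39).
Mode of Beta(a,b) for a,b>1 is (a−1)/(a+b−2) = 47.62/55.01 = 0.8657.

0.8657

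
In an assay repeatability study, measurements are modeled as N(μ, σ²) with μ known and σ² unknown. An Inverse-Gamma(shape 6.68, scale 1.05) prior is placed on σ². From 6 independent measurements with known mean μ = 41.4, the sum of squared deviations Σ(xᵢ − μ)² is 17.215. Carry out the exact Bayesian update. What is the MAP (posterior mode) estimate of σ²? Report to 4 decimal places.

With known mean μ and an Inverse-Gamma(α, β) prior on σ², the Normal likelihood is conjugate: posterior is Inv-Gamma(α + n/2, β + Σ(xᵢ−μ)²/2).
Posterior: Inv-Gamma(6.68 + 6/2, 1.05 + 17.215/2) = Inv-Gamma(9.68, 9.6575).
Mode = β/(α+1) = 9.6575/10.68 = 0.9043.

0.9043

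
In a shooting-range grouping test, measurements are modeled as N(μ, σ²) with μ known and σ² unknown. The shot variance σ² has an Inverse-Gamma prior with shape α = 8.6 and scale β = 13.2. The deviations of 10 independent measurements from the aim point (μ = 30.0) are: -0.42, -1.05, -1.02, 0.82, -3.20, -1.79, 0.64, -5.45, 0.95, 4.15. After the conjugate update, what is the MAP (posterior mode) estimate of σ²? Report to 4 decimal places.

With known mean μ and an Inverse-Gamma(α, β) prior on σ², the Normal likelihood is conjugate: posterior is Inv-Gamma(α + n/2, β + Σ(xᵢ−μ)²/2).
Σ(xᵢ−μ)² = (-0.42)² + (-1.05)² + (-1.02)² + (0.82)² + (-3.20)² + (-1.79)² + (0.64)² + (-5.45)² + (0.95)² + (4.15)² = 64.6729.
Posterior: Inv-Gamma(8.6 + 10/2, 13.2 + 64.6729/2) = Inv-Gamma(13.60, 45.53645).
Mode = β/(α+1) = 45.53645/14.60 = 3.1189.

3.1189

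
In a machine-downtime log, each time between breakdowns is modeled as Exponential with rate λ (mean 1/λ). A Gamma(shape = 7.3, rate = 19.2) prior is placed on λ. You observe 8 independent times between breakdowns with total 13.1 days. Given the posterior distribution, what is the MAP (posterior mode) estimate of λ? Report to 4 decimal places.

With a Gamma(shape α, rate β) prior on the exponential rate λ, the posterior after n observations with total T = Σxᵢ is Gamma(α+n, β+T).
Posterior: Gamma(7.3+8, 19.2+13.1) = Gamma(15.3, 32.3).
Mode = (α−1)/β = 0.4427.

0.4427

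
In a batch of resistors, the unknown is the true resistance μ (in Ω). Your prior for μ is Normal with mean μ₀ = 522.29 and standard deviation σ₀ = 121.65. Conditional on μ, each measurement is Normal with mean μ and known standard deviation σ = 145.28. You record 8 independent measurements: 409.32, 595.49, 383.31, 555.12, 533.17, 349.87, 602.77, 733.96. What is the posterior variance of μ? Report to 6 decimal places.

For Normal data with known variance σ², a Normal(μ₀, σ₀²) prior on μ is conjugate. Posterior precision = 1/σ₀² + n/σ²; posterior mean is the precision-weighted average of μ₀ and x̄.
σ₀² = 121.65² = 14798.7225, σ² = 145.28² = 21106.2784; σ² + n·σ₀² = 21106.2784 + 8·14798.7225 = 139496.0584.
Posterior precision = 1/σ₀² + n/σ² = 1/14798.7225 + 8/21106.2784 = (σ² + n·σ₀²)/(σ₀²σ²) = 139496.0584/(14798.7225·21106.2784); posterior variance σₙ² = σ₀²σ²/(σ² + n·σ₀²) = 14798.7225·21106.2784/139496.0584 = 2239.102385.

2239.102385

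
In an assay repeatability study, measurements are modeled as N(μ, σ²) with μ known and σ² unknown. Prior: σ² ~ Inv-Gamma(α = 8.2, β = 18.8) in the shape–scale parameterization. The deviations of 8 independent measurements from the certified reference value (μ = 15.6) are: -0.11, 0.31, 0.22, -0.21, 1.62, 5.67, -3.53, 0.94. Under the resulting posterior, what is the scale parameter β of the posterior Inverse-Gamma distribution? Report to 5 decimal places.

With known mean μ and an Inverse-Gamma(α, β) prior on σ², the Normal likelihood is conjugate: posterior is Inv-Gamma(α + n/2, β + Σ(xᵢ−μ)²/2).
Σ(xᵢ−μ)² = (-0.11)² + (0.31)² + (0.22)² + (-0.21)² + (1.62)² + (5.67)² + (-3.53)² + (0.94)² = 48.3185.
Posterior: Inv-Gamma(8.2 + 8/2, 18.8 + 48.3185/2) = Inv-Gamma(12.20, 42.95925).
Posterior β = 42.95925.

42.95925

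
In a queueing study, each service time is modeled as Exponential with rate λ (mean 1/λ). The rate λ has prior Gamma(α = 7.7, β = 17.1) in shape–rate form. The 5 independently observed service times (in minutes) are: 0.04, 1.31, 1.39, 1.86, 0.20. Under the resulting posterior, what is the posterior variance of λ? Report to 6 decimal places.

0.026480

With a Gamma(shape α, rate β) prior on the exponential rate λ, the posterior after n observations with total T = Σxᵢ is Gamma(α+n, β+T).
Sum of observations T = 4.80 minutes; n = 5.
Posterior: Gamma(7.7+5, 17.1+4.80) = Gamma(12.7, 21.90).
Var = α/β² = 0.026480.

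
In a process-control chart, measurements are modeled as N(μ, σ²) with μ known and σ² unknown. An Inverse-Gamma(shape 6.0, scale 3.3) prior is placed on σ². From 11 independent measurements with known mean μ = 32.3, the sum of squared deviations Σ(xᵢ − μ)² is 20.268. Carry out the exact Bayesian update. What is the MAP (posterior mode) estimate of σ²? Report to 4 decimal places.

With known mean μ and an Inverse-Gamma(α, β) prior on σ², the Normal likelihood is conjugate: posterior is Inv-Gamma(α + n/2, β + Σ(xᵢ−μ)²/2).
Posterior: Inv-Gamma(6.0 + 11/2, 3.3 + 20.268/2) = Inv-Gamma(11.50, 13.4340).
Mode = β/(α+1) = 13.4340/12.50 = 1.0747.

1.0747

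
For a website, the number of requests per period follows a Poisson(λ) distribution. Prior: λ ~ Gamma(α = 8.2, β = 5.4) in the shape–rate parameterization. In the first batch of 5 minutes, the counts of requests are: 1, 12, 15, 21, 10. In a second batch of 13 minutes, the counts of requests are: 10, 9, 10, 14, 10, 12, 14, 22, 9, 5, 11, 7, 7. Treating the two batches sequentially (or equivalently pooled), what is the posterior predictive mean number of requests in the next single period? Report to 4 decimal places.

With a Gamma(shape α, rate β) prior, the Poisson likelihood is conjugate: the posterior is Gamma(α + ΣXᵢ, β + n).
Batch 1: sum of counts S = 59 over n = 5 minutes.
After batch 1: Gamma(α+S, β+n) = Gamma(8.2+59, 5.4+5) = Gamma(67.2, 10.4).
Batch 2: sum of counts S = 140 over n = 13 minutes.
After batch 2: Gamma(α+S, β+n) = Gamma(67.2+140, 10.4+13) = Gamma(207.2, 23.4).
The predictive distribution for one future period is NegBinom with mean α/β = 8.8547.

8.8547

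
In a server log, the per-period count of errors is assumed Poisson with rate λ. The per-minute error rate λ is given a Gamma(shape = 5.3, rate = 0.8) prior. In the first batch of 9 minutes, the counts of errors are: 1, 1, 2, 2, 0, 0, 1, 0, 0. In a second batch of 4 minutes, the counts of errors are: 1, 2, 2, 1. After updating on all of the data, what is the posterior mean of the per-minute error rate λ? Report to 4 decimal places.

1.3261

With a Gamma(shape α, rate β) prior, the Poisson likelihood is conjugate: the posterior is Gamma(α + ΣXᵢ, β + n).
Batch 1: sum of counts S = 7 over n = 9 minutes.
After batch 1: Gamma(α+S, β+n) = Gamma(5.3+7, 0.8+9) = Gamma(12.3, 9.8).
Batch 2: sum of counts S = 6 over n = 4 minutes.
After batch 2: Gamma(α+S, β+n) = Gamma(12.3+6, 9.8+4) = Gamma(18.3, 13.8).
Posterior mean = α/β = 18.3/13.8 = 1.3261.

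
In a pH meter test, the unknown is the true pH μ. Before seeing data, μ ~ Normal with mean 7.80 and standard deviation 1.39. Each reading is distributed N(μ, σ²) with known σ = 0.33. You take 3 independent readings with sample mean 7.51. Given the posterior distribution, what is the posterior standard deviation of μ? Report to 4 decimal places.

0.1888

For Normal data with known variance σ², a Normal(μ₀, σ₀²) prior on μ is conjugate. Posterior precision = 1/σ₀² + n/σ²; posterior mean is the precision-weighted average of μ₀ and x̄.
σ₀² = 1.39² = 1.9321, σ² = 0.33² = 0.1089; σ² + n·σ₀² = 0.1089 + 3·1.9321 = 5.9052.
Posterior precision = 1/σ₀² + n/σ² = 1/1.9321 + 3/0.1089 = (σ² + n·σ₀²)/(σ₀²σ²) = 5.9052/(1.9321·0.1089); posterior variance σₙ² = σ₀²σ²/(σ² + n·σ₀²) = 1.9321·0.1089/5.9052 = 0.035631.
Posterior SD = √σₙ² = √(1.9321·0.1089/5.9052) = 0.1888.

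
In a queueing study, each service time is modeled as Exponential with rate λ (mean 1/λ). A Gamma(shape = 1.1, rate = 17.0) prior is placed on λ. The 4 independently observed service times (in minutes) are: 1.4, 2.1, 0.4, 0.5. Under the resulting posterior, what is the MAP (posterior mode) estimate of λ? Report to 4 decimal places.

0.1916

With a Gamma(shape α, rate β) prior on the exponential rate λ, the posterior after n observations with total T = Σxᵢ is Gamma(α+n, β+T).
Sum of observations T = 4.4 minutes; n = 4.
Posterior: Gamma(1.1+4, 17.0+4.4) = Gamma(5.1, 21.4).
Mode = (α−1)/β = 0.1916.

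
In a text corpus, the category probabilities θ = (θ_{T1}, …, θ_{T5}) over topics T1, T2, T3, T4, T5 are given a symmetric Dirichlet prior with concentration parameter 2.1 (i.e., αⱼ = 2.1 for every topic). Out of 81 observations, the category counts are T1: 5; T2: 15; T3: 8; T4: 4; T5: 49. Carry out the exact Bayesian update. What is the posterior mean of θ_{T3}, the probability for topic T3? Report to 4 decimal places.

0.1104

The Dirichlet prior is conjugate to the Multinomial likelihood: each posterior αⱼ = prior αⱼ + observed count nⱼ.
Posterior concentration: (7.1, 17.1, 10.1, 6.1, 51.1), total = 91.5.
E[θ_{T3}|data] = α_{T3}/Σα = 10.1/91.5 = 0.1104.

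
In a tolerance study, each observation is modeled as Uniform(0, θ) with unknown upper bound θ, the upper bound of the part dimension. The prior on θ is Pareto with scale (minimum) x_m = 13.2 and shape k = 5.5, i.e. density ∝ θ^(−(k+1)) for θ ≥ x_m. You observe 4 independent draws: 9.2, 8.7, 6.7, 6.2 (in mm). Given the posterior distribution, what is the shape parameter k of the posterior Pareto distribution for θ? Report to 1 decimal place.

9.5

A Pareto(scale x_m, shape k) prior on the upper bound θ of Uniform(0, θ) is conjugate: posterior is Pareto(max(x_m, max xᵢ), k + n).
Sample maximum = 9.2; prior scale x_m = 13.2 → posterior scale = max = 13.2.
Posterior shape = 5.5 + 4 = 9.5.
Posterior shape k = 9.5.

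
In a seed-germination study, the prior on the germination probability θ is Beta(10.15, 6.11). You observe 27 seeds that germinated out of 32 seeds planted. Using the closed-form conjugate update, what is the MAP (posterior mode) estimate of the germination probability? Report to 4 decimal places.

The Beta prior is conjugate to a Binomial/Bernoulli likelihood; the update adds successes to α and failures to β.
Posterior: Beta(α+k, β+n−k) = Beta(10.15+27, 6.11+5) = Beta(37.15, 11.11).
Mode of Beta(a,b) for a,b>1 is (a−1)/(a+b−2) = 36.15/46.26 = 0.7815.

0.7815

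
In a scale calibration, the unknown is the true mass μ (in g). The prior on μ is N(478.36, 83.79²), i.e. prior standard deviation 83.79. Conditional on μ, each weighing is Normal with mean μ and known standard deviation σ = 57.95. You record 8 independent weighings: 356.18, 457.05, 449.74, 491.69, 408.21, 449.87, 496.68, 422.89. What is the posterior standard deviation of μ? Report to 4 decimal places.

19.9021

For Normal data with known variance σ², a Normal(μ₀, σ₀²) prior on μ is conjugate. Posterior precision = 1/σ₀² + n/σ²; posterior mean is the precision-weighted average of μ₀ and x̄.
σ₀² = 83.79² = 7020.7641, σ² = 57.95² = 3358.2025; σ² + n·σ₀² = 3358.2025 + 8·7020.7641 = 59524.3153.
Posterior precision = 1/σ₀² + n/σ² = 1/7020.7641 + 8/3358.2025 = (σ² + n·σ₀²)/(σ₀²σ²) = 59524.3153/(7020.7641·3358.2025); posterior variance σₙ² = σ₀²σ²/(σ² + n·σ₀²) = 7020.7641·3358.2025/59524.3153 = 396.092713.
Posterior SD = √σₙ² = √(7020.7641·3358.2025/59524.3153) = 19.9021.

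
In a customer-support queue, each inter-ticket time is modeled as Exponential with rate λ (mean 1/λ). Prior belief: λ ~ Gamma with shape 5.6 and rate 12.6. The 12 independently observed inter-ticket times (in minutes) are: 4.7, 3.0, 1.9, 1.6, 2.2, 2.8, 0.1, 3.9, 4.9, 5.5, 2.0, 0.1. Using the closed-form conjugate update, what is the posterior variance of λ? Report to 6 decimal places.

With a Gamma(shape α, rate β) prior on the exponential rate λ, the posterior after n observations with total T = Σxᵢ is Gamma(α+n, β+T).
Sum of observations T = 32.7 minutes; n = 12.
Posterior: Gamma(5.6+12, 12.6+32.7) = Gamma(17.6, 45.3).
Var = α/β² = 0.008577.

0.008577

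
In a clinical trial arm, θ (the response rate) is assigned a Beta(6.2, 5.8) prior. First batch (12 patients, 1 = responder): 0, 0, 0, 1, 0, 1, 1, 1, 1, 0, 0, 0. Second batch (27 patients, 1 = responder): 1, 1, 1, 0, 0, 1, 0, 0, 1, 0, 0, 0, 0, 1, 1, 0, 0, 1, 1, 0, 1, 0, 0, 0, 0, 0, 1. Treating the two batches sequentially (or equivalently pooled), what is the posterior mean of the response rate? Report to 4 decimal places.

The Beta prior is conjugate to a Binomial/Bernoulli likelihood; the update adds successes to α and failures to β.
After batch 1: Beta(6.2+5, 5.8+7) = Beta(11.2, 12.8).
After batch 2: Beta(11.2+11, 12.8+16) = Beta(22.2, 28.8).
Posterior mean = α/(α+β) = 22.2/51.0 = 0.4353.

0.4353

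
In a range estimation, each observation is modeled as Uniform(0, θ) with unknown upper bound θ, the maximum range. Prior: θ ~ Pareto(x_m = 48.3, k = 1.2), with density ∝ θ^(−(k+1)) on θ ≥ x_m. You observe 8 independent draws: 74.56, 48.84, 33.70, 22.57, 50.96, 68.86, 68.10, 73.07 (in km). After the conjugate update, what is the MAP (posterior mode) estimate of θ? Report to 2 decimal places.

A Pareto(scale x_m, shape k) prior on the upper bound θ of Uniform(0, θ) is conjugate: posterior is Pareto(max(x_m, max xᵢ), k + n).
Sample maximum = 74.56; prior scale x_m = 48.3 → posterior scale = max = 74.56.
Posterior shape = 1.2 + 8 = 9.2.
The Pareto density is decreasing on [x_m, ∞), so the mode is x_m = 74.56.

74.56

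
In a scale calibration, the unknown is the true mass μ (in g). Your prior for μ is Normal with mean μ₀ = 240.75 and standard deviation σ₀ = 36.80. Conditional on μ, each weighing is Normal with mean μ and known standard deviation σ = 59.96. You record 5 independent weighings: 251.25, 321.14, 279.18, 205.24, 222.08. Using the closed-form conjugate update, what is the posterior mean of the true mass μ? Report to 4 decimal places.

250.5661

For Normal data with known variance σ², a Normal(μ₀, σ₀²) prior on μ is conjugate. Posterior precision = 1/σ₀² + n/σ²; posterior mean is the precision-weighted average of μ₀ and x̄.
Σxᵢ = 251.25 + 321.14 + 279.18 + 205.24 + 222.08 = 1278.89, so n·x̄ = 1278.89.
σ₀² = 36.80² = 1354.24, σ² = 59.96² = 3595.2016; σ² + n·σ₀² = 3595.2016 + 5·1354.24 = 10366.4016.
Posterior mean = (μ₀/σ₀² + n·x̄/σ²)/(1/σ₀² + n/σ²) = (σ²·μ₀ + σ₀²·n·x̄)/(σ² + n·σ₀²) = (3595.2016·240.75 + 1354.24·1278.89)/10366.4016 = 2597468.7788/10366.4016 = 250.5661.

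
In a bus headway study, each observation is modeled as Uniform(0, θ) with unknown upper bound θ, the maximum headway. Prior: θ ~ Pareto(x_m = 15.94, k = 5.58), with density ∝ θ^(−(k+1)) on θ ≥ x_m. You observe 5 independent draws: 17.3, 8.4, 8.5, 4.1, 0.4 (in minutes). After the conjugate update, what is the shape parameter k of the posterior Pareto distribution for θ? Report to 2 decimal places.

A Pareto(scale x_m, shape k) prior on the upper bound θ of Uniform(0, θ) is conjugate: posterior is Pareto(max(x_m, max xᵢ), k + n).
Sample maximum = 17.3; prior scale x_m = 15.94 → posterior scale = max = 17.30.
Posterior shape = 5.58 + 5 = 10.58.
Posterior shape k = 10.58.

10.58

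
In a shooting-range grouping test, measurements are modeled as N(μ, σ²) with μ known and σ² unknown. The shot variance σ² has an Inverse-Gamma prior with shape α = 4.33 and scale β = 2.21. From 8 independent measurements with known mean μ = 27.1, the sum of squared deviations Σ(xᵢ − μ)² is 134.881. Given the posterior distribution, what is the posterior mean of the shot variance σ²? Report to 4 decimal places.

With known mean μ and an Inverse-Gamma(α, β) prior on σ², the Normal likelihood is conjugate: posterior is Inv-Gamma(α + n/2, β + Σ(xᵢ−μ)²/2).
Posterior: Inv-Gamma(4.33 + 8/2, 2.21 + 134.881/2) = Inv-Gamma(8.33, 69.6505).
E[σ²|data] = β/(α−1) = 69.6505/7.33 = 9.5021.

9.5021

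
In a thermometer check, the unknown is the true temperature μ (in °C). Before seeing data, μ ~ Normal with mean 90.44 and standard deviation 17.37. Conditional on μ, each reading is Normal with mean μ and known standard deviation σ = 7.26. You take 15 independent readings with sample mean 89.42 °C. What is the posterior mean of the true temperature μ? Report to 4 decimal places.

For Normal data with known variance σ², a Normal(μ₀, σ₀²) prior on μ is conjugate. Posterior precision = 1/σ₀² + n/σ²; posterior mean is the precision-weighted average of μ₀ and x̄.
n·x̄ = 15·89.42 = 1341.3.
σ₀² = 17.37² = 301.7169, σ² = 7.26² = 52.7076; σ² + n·σ₀² = 52.7076 + 15·301.7169 = 4578.4611.
Posterior mean = (μ₀/σ₀² + n·x̄/σ²)/(1/σ₀² + n/σ²) = (σ²·μ₀ + σ₀²·n·x̄)/(σ² + n·σ₀²) = (52.7076·90.44 + 301.7169·1341.3)/4578.4611 = 409459.753314/4578.4611 = 89.4317.

89.4317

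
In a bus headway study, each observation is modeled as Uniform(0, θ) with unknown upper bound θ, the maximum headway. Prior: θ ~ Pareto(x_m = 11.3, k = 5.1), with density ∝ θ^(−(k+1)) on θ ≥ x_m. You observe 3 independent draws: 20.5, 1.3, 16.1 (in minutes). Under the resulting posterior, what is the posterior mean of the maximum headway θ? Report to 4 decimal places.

23.3873

A Pareto(scale x_m, shape k) prior on the upper bound θ of Uniform(0, θ) is conjugate: posterior is Pareto(max(x_m, max xᵢ), k + n).
Sample maximum = 20.5; prior scale x_m = 11.3 → posterior scale = max = 20.5.
Posterior shape = 5.1 + 3 = 8.1.
E[θ|data] = k·x_m/(k−1) = 8.1·20.5/7.1 = 23.3873.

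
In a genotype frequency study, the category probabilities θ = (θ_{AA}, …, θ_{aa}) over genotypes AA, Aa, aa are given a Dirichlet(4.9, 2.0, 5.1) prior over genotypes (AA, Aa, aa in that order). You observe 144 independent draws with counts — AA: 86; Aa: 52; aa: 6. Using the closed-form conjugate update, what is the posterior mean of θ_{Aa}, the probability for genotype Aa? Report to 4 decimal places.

The Dirichlet prior is conjugate to the Multinomial likelihood: each posterior αⱼ = prior αⱼ + observed count nⱼ.
Posterior concentration: (90.9, 54.0, 11.1), total = 156.0.
E[θ_{Aa}|data] = α_{Aa}/Σα = 54.0/156.0 = 0.3462.

0.3462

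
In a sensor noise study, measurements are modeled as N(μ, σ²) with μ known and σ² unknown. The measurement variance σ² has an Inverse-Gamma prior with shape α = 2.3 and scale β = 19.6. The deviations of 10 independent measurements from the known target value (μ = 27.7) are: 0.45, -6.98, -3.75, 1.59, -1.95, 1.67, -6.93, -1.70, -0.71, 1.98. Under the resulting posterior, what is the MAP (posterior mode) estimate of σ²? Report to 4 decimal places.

With known mean μ and an Inverse-Gamma(α, β) prior on σ², the Normal likelihood is conjugate: posterior is Inv-Gamma(α + n/2, β + Σ(xᵢ−μ)²/2).
Σ(xᵢ−μ)² = (0.45)² + (-6.98)² + (-3.75)² + (1.59)² + (-1.95)² + (1.67)² + (-6.93)² + (-1.70)² + (-0.71)² + (1.98)² = 127.4443.
Posterior: Inv-Gamma(2.3 + 10/2, 19.6 + 127.4443/2) = Inv-Gamma(7.30, 83.32215).
Mode = β/(α+1) = 83.32215/8.30 = 10.0388.

10.0388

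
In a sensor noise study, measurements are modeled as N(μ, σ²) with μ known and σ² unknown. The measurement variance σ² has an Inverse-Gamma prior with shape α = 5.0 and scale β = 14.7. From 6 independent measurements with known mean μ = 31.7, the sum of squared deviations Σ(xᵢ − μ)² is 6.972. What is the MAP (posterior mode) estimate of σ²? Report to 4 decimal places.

With known mean μ and an Inverse-Gamma(α, β) prior on σ², the Normal likelihood is conjugate: posterior is Inv-Gamma(α + n/2, β + Σ(xᵢ−μ)²/2).
Posterior: Inv-Gamma(5.0 + 6/2, 14.7 + 6.972/2) = Inv-Gamma(8.00, 18.1860).
Mode = β/(α+1) = 18.1860/9.00 = 2.0207.

2.0207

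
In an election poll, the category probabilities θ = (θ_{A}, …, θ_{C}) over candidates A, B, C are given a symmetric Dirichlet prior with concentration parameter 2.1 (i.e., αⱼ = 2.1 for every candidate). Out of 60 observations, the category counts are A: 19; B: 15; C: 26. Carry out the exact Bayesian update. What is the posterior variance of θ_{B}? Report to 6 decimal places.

The Dirichlet prior is conjugate to the Multinomial likelihood: each posterior αⱼ = prior αⱼ + observed count nⱼ.
Posterior concentration: (21.1, 17.1, 28.1), total = 66.3.
Var[θ_j] = α_j(Σα−α_j)/((Σα)²(Σα+1)) = 17.1·49.2/(66.3²·67.3) = 0.002844.

0.002844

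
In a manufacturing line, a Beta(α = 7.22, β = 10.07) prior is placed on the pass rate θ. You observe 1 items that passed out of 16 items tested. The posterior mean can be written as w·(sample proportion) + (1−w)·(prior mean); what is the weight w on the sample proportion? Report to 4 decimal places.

0.4806

The Beta prior is conjugate to a Binomial/Bernoulli likelihood; the update adds successes to α and failures to β.
Posterior mean = (α₀+k)/(α₀+β₀+n) = [n/(α₀+β₀+n)]·(k/n) + [(α₀+β₀)/(α₀+β₀+n)]·α₀/(α₀+β₀), so only n and the prior enter the weight.
The weight on the data is w = n/(α₀+β₀+n) = 16/(7.22+10.07+16) = 16/33.29 = 0.4806.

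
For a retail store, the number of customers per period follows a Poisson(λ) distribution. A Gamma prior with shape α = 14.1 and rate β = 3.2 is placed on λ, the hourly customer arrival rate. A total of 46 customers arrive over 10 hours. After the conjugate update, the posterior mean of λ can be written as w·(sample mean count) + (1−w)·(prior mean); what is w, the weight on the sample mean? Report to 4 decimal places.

0.7576

With a Gamma(shape α, rate β) prior, the Poisson likelihood is conjugate: the posterior is Gamma(α + ΣXᵢ, β + n).
Posterior mean = (α₀+S)/(β₀+n) = [n/(β₀+n)]·(S/n) + [β₀/(β₀+n)]·(α₀/β₀), so only n and β₀ enter the weight.
Weight on data w = n/(β₀+n) = 10/(3.2+10) = 10/13.2 = 0.7576.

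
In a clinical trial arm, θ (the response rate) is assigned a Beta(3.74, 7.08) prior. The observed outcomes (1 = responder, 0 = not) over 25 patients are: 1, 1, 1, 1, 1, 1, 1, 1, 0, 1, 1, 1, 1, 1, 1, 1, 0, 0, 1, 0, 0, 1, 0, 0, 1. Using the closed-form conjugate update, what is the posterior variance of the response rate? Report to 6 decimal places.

The Beta prior is conjugate to a Binomial/Bernoulli likelihood; the update adds successes to α and failures to β.
Posterior: Beta(α+k, β+n−k) = Beta(3.74+18, 7.08+7) = Beta(21.74, 14.08).
Var = αβ/((α+β)²(α+β+1)) = 21.74·14.08/(35.82²·36.82) = 0.006479.

0.006479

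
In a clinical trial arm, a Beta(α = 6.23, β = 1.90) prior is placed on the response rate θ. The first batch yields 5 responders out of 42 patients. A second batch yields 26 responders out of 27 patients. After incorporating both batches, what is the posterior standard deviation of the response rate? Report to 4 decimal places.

0.0565

The Beta prior is conjugate to a Binomial/Bernoulli likelihood; the update adds successes to α and failures to β.
After batch 1: Beta(6.23+5, 1.90+37) = Beta(11.23, 38.90).
After batch 2: Beta(11.23+26, 38.90+1) = Beta(37.23, 39.90).
Var = αβ/((α+β)²(α+β+1)) = 37.23·39.90/(77.13²·78.13) = 0.00319596; SD = √0.00319596 = 0.0565.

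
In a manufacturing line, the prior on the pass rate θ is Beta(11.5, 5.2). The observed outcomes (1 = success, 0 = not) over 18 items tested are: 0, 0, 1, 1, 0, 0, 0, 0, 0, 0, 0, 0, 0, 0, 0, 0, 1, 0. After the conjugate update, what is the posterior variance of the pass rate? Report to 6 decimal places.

0.006814

The Beta prior is conjugate to a Binomial/Bernoulli likelihood; the update adds successes to α and failures to β.
Posterior: Beta(α+k, β+n−k) = Beta(11.5+3, 5.2+15) = Beta(14.5, 20.2).
Var = αβ/((α+β)²(α+β+1)) = 14.5·20.2/(34.7²·35.7) = 0.006814.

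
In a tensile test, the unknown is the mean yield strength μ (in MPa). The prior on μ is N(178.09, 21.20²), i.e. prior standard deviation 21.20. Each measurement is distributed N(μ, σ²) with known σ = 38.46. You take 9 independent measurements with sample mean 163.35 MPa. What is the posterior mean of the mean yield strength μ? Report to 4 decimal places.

167.2969

For Normal data with known variance σ², a Normal(μ₀, σ₀²) prior on μ is conjugate. Posterior precision = 1/σ₀² + n/σ²; posterior mean is the precision-weighted average of μ₀ and x̄.
n·x̄ = 9·163.35 = 1470.15.
σ₀² = 21.20² = 449.44, σ² = 38.46² = 1479.1716; σ² + n·σ₀² = 1479.1716 + 9·449.44 = 5524.1316.
Posterior mean = (μ₀/σ₀² + n·x̄/σ²)/(1/σ₀² + n/σ²) = (σ²·μ₀ + σ₀²·n·x̄)/(σ² + n·σ₀²) = (1479.1716·178.09 + 449.44·1470.15)/5524.1316 = 924169.886244/5524.1316 = 167.2969.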